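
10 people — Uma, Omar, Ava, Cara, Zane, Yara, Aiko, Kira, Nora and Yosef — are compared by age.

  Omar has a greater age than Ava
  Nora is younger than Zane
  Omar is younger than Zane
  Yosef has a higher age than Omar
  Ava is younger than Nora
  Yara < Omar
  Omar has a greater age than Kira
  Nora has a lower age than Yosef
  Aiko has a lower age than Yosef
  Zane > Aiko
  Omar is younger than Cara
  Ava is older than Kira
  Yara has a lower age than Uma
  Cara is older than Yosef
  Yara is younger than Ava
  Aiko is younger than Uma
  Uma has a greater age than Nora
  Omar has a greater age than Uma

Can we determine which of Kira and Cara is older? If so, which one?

Chaining the given relations: Kira < Ava < Nora < Uma < Omar < Cara.
So Cara is older.

Cara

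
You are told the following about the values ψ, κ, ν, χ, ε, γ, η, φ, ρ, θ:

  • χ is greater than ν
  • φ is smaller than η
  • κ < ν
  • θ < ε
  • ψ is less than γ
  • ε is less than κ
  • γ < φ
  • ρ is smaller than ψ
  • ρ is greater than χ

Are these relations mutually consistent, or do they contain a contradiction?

consistent

The single ordering θ < ε < κ < ν < χ < ρ < ψ < γ < φ < η satisfies every listed relation, so no contradiction arises.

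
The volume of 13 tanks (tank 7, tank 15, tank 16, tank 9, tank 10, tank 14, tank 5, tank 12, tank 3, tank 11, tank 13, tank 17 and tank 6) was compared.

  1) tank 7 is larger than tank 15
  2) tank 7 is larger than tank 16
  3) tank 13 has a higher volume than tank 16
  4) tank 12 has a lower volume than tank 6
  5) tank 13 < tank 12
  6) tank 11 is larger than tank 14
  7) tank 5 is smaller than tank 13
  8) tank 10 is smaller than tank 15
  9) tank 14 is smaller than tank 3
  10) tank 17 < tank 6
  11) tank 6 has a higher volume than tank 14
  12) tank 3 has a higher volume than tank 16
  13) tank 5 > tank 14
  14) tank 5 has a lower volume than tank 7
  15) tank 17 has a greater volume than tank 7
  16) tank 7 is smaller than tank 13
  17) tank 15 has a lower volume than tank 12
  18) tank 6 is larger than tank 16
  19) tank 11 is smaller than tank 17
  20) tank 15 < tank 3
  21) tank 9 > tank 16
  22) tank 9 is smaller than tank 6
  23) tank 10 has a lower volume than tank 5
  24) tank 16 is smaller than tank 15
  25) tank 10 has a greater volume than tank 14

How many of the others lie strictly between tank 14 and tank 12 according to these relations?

The relations place tank 14 below tank 12. An element lies strictly between them when it is forced above tank 14 and also forced below tank 12.
Above tank 14: {tank 10, tank 15, tank 11, tank 5, tank 7, tank 3, tank 17, tank 13, tank 6}. Below tank 12: {tank 16, tank 10, tank 15, tank 5, tank 7, tank 13}.
Intersection: {tank 10, tank 15, tank 5, tank 7, tank 13} — 5.

5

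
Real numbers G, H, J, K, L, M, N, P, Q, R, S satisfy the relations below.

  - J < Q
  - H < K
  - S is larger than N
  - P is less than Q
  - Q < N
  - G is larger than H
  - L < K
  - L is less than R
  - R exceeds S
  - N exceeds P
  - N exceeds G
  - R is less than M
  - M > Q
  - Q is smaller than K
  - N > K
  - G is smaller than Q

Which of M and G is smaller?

G

Link the given pairs in sequence: G < Q; Q < K; K < N; N < S; S < R; R < M.
Chaining these gives G < Q < K < N < S < R < M.
So G < M; G is the smaller of the two.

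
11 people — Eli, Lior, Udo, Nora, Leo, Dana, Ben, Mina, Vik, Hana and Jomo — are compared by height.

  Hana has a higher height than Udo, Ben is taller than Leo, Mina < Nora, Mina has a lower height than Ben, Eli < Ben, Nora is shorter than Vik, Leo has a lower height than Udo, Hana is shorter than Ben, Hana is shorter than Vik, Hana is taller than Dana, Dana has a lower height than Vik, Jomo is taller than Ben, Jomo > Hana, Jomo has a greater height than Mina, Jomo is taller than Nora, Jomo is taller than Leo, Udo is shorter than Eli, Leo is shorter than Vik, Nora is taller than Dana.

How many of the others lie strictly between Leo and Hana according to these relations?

The relations place Leo below Hana. An element lies strictly between them when it is forced above Leo and also forced below Hana.
Above Leo: {Udo, Eli, Ben, Vik, Jomo}. Below Hana: {Dana, Udo}.
Intersection: {Udo} — 1.

1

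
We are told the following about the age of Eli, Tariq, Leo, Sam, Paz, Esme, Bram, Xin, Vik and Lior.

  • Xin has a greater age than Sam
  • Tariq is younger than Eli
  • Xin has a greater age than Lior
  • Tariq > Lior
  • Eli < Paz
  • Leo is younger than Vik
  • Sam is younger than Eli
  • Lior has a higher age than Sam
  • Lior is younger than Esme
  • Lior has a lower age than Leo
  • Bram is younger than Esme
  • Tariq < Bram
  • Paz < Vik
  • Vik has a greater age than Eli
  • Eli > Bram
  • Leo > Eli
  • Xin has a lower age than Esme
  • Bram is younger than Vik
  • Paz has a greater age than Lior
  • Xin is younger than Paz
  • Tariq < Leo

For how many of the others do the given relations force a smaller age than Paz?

The elements the relations force below Paz are Sam, Lior, Tariq, Bram, Eli, Xin — no chain reaches any other.
That is 6.

6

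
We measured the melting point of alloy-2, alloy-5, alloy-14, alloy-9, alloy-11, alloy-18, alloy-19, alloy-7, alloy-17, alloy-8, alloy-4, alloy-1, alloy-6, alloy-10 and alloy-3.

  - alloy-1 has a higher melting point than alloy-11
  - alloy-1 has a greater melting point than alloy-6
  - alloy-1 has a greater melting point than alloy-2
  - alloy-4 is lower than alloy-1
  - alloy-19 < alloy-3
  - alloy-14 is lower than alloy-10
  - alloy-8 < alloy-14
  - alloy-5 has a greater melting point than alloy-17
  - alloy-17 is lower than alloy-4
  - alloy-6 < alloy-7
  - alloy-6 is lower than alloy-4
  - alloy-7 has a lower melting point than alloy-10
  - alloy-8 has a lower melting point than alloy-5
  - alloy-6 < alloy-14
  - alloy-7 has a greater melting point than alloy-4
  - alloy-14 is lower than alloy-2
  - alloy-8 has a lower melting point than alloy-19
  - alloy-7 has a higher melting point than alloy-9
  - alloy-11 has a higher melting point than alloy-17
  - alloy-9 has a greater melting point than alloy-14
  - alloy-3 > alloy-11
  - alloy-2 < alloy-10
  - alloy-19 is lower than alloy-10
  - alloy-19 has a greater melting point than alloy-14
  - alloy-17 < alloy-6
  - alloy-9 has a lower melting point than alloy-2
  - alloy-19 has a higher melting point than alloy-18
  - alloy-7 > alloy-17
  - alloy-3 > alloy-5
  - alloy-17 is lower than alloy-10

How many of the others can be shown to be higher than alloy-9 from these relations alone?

4

From alloy-9 the given relations immediately reach alloy-2, alloy-7.
From those, alloy-1, alloy-10 — 4 in total.
No other element is forced above alloy-9 by the given relations, so the count is 4.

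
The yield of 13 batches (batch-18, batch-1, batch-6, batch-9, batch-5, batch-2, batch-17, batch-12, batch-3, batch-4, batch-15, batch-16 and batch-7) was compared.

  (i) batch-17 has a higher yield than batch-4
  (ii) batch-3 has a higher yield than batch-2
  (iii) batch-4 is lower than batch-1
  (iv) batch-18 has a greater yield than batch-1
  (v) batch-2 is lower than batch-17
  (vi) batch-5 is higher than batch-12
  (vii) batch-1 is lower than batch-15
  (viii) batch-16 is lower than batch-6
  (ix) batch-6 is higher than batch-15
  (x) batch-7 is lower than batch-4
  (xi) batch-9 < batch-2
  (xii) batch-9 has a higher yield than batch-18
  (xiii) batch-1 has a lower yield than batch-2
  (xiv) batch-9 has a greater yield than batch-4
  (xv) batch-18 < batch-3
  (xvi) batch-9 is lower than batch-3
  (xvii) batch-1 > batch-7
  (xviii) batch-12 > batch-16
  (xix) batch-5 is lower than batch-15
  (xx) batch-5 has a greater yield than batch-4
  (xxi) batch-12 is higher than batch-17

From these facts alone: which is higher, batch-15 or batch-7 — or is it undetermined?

The relevant relations are batch-7 < batch-4; batch-4 < batch-1; batch-1 < batch-18; batch-18 < batch-9; batch-9 < batch-2; batch-2 < batch-17; batch-17 < batch-12; batch-12 < batch-5; batch-5 < batch-15.
Chaining these gives batch-7 < batch-4 < batch-1 < batch-18 < batch-9 < batch-2 < batch-17 < batch-12 < batch-5 < batch-15.
So batch-15 is higher.

batch-15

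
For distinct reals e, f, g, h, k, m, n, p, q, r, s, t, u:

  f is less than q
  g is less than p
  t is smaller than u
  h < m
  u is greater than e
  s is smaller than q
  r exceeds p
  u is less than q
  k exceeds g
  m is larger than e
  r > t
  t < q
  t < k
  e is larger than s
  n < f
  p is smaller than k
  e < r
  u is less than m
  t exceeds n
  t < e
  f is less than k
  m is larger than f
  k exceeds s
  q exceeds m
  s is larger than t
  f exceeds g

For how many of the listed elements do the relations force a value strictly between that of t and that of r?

Chaining upward from t reaches: s, e, u, k, m, q.
Chaining downward from r reaches: n, s, g, e, p.
Strictly between t and r are those in both lists: s, e — 2 elements.

2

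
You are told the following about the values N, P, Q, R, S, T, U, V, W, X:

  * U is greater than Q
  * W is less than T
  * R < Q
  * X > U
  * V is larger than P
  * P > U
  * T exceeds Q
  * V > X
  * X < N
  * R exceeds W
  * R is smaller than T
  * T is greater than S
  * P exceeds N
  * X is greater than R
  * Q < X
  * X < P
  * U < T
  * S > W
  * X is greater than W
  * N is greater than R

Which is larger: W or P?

W < R and R < Q give W < Q.
With Q < U: W < R < Q < U.
Then U < X extends the chain to X.
With X < N: W < R < Q < U < X < N.
With N < P: W < R < Q < U < X < N < P.
So W < P; P is the larger of the two.

P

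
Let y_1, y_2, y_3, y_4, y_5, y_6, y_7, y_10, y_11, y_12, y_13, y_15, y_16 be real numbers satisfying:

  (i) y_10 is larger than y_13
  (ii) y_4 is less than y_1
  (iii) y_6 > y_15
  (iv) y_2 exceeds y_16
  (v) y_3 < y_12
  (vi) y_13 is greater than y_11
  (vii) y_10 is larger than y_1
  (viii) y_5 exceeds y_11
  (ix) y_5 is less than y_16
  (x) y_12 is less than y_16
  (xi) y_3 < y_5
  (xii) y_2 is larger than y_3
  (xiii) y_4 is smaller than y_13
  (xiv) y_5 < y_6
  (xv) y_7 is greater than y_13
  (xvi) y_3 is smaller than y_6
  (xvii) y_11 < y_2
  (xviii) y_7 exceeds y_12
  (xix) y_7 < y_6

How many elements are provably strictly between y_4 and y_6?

2

The relations place y_4 below y_6. An element lies strictly between them when it is forced above y_4 and also forced below y_6.
Above y_4: {y_13, y_1, y_7, y_10}. Below y_6: {y_3, y_11, y_12, y_13, y_15, y_5, y_7}.
Intersection: {y_13, y_7} — 2.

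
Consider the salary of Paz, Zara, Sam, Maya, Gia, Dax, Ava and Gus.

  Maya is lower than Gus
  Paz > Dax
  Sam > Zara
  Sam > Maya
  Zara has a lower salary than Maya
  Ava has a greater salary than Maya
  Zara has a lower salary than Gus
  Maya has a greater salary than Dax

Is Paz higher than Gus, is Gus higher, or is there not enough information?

undetermined

Following every chain through Paz: below Paz we get Dax.
Gus is not reached, and no chain runs the other way from Gus to Paz.
So the given relations leave the order of Paz and Gus undetermined.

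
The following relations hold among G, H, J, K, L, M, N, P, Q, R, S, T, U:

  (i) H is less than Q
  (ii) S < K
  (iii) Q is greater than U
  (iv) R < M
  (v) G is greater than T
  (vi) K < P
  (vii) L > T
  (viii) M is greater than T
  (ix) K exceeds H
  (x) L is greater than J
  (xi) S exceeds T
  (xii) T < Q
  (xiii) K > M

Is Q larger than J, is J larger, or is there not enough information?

Following every chain through J: above J we get L.
Q is not reached, and no chain runs the other way from Q to J.
So the given relations leave the order of J and Q undetermined.

undetermined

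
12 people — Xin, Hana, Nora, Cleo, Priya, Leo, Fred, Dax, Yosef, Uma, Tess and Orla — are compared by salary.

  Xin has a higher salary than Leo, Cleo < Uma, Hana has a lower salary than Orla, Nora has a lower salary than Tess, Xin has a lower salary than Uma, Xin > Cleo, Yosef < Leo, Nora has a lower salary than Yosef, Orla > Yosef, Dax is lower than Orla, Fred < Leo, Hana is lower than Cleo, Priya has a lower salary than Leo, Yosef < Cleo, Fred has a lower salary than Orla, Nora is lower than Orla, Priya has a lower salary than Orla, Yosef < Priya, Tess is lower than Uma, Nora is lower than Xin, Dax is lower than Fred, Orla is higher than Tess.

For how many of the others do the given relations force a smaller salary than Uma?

From Uma the given relations immediately reach Tess, Cleo, Xin.
From those, Nora, Yosef, Hana, Leo — 7 in total.
From those, Priya, Fred — 9 in total.
From those, Dax — 10 in total.
Nothing else is reachable below Uma; 10 in all.

10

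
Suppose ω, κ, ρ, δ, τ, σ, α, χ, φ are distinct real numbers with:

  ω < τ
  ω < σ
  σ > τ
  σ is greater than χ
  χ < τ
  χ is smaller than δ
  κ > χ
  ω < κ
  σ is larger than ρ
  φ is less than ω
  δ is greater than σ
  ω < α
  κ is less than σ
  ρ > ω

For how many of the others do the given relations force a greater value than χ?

4

The elements the relations force above χ are κ, τ, σ, δ — no chain reaches any other.
That is 4.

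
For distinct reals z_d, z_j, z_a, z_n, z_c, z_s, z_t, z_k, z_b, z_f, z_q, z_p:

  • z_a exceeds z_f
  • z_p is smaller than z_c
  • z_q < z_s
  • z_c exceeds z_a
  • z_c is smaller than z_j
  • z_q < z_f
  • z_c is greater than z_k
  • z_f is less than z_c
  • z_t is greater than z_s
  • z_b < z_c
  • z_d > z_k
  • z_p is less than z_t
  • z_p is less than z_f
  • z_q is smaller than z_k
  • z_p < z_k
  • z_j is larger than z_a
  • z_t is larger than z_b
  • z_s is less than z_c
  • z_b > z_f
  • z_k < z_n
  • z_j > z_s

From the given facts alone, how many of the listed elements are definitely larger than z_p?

The elements the relations force above z_p are z_k, z_f, z_n, z_a, z_b, z_d, z_c, z_t, z_j — no chain reaches any other.
That is 9.

9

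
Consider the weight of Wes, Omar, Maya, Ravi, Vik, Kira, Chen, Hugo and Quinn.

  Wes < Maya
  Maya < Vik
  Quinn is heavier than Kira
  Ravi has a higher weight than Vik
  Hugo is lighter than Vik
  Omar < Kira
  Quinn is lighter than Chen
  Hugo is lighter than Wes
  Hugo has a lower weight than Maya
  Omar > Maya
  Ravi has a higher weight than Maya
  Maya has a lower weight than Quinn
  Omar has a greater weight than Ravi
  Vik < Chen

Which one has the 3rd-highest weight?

Piecing the relations together gives one ordering: Hugo < Wes < Maya < Vik < Ravi < Omar < Kira < Quinn < Chen.
Counting 3 from the largest end gives Kira.

Kira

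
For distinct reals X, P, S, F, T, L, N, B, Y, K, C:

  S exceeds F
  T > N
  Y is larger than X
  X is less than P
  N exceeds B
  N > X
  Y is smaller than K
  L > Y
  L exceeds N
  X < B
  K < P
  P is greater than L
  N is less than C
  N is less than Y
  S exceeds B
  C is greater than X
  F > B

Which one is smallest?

X

B is not least since X < B; F is not least since B < F; N is not least since X < N; Y is not least since X < Y; S is not least since B < S; L is not least since Y < L; K is not least since Y < K; C is not least since N < C; T is not least since N < T; P is not least since X < P.
Only X has nothing below it, so X is the smallest.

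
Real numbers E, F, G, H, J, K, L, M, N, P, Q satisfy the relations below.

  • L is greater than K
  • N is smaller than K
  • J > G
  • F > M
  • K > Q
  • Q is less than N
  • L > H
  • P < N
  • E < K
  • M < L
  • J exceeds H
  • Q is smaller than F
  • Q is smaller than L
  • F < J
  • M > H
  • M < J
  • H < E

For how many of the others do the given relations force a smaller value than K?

5

The elements the relations force below K are Q, P, H, E, N — no chain reaches any other.
That is 5.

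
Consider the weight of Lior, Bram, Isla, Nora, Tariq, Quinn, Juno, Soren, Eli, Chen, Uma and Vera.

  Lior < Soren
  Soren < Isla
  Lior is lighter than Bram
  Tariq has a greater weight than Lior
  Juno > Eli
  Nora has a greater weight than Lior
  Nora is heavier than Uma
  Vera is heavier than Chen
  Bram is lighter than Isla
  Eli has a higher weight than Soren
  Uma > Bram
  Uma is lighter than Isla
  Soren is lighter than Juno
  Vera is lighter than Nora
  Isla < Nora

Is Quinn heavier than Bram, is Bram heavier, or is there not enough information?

undetermined

Following every chain through Bram: above Bram we get Uma, Isla, Nora; below Bram we get Lior.
Quinn is not reached, and no chain runs the other way from Quinn to Bram.
So the given relations leave the order of Bram and Quinn undetermined.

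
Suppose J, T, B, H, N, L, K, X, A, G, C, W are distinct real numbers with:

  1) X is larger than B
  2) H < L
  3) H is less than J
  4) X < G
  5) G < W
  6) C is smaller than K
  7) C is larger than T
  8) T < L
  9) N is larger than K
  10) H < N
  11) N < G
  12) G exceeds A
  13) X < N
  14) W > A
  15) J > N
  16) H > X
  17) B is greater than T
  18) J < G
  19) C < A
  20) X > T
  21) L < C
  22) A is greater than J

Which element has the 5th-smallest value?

L

Chaining the given pairs: T < B < X < H < L < C < K < N < J < A < G < W.
Counting 5 from the smallest end gives L.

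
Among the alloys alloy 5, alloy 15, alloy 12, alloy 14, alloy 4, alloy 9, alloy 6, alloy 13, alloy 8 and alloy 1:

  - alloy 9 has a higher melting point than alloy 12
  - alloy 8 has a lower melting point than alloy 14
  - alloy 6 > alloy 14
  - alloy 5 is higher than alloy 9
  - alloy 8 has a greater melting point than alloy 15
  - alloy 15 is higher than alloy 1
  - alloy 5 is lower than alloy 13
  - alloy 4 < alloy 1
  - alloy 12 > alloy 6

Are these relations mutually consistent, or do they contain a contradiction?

consistent

Every relation is compatible with alloy 4 < alloy 1 < alloy 15 < alloy 8 < alloy 14 < alloy 6 < alloy 12 < alloy 9 < alloy 5 < alloy 13; the set is consistent.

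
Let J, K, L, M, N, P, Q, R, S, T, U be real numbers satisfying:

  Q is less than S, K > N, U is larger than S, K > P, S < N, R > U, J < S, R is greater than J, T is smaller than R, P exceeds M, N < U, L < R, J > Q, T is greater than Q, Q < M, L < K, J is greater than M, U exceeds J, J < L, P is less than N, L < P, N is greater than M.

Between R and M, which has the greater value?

R

Chaining the given relations: M < J < L < P < N < U < R.
So M < R; R is the larger of the two.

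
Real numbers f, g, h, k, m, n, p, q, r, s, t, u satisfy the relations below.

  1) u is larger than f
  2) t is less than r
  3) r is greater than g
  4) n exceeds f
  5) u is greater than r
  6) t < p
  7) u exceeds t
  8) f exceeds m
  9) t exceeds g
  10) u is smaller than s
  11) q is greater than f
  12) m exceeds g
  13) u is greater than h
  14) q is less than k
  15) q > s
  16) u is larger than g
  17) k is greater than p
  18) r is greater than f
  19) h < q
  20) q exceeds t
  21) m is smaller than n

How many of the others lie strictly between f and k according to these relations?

The relations place f below k. An element lies strictly between them when it is forced above f and also forced below k.
Above f: {n, r, u, s, q}. Below k: {g, m, h, t, r, p, u, s, q}.
Intersection: {r, u, s, q} — 4.

4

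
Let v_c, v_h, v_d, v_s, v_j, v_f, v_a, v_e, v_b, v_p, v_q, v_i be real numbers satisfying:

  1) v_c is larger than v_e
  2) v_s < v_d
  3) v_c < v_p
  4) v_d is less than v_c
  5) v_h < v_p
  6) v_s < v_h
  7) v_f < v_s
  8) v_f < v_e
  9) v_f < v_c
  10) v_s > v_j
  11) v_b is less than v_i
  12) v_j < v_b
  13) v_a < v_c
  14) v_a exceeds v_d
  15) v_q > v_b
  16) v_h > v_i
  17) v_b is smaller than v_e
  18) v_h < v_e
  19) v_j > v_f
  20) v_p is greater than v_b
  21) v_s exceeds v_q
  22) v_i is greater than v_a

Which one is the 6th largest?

v_a

The consecutive relations fix a unique order: v_f < v_j < v_b < v_q < v_s < v_d < v_a < v_i < v_h < v_e < v_c < v_p.
The 6th largest is v_a.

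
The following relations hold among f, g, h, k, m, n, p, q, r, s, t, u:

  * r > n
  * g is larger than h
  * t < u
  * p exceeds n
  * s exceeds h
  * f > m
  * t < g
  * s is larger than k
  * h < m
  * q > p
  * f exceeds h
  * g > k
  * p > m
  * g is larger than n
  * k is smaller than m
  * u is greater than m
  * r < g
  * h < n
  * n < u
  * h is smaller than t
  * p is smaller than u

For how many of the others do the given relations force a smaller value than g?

From g the given relations immediately reach k, h, n, r, t.
No other element is forced below g by the given relations, so the count is 5.

5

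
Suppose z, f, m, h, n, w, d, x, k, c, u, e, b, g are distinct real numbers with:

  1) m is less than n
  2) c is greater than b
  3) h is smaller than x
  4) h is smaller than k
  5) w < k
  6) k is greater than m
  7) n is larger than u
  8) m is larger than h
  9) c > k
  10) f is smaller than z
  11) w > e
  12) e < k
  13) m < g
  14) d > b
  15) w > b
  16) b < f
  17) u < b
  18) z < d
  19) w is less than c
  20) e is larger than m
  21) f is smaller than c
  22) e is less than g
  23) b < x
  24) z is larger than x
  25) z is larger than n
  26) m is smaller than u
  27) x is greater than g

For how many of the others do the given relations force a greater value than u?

The elements the relations force above u are b, w, n, f, k, x, c, z, d — no chain reaches any other.
That is 9.

9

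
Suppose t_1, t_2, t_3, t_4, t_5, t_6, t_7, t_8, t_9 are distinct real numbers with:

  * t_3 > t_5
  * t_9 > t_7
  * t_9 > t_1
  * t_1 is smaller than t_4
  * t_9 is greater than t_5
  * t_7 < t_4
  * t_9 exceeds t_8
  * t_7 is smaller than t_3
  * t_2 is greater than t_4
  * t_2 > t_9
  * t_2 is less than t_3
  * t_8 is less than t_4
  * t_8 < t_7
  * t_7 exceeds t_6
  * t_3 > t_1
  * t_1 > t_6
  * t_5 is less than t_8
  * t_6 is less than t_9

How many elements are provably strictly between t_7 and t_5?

1

Chaining upward from t_5 reaches: t_8, t_4, t_9, t_2, t_3.
Chaining downward from t_7 reaches: t_8, t_6.
Strictly between t_5 and t_7 are those in both lists: t_8 — 1 element.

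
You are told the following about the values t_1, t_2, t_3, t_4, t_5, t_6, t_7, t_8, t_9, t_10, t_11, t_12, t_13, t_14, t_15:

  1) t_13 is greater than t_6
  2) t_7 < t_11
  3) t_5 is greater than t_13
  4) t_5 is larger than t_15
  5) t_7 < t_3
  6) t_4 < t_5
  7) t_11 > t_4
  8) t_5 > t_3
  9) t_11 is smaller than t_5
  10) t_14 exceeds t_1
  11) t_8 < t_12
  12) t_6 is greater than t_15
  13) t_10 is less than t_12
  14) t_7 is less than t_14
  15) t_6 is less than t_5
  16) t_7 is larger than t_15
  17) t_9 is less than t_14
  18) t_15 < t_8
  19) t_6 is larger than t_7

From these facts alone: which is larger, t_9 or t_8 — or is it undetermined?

Following every chain through t_9: above t_9 we get t_14.
t_8 is not reached, and no chain runs the other way from t_8 to t_9.
So the given relations leave the order of t_9 and t_8 undetermined.

undetermined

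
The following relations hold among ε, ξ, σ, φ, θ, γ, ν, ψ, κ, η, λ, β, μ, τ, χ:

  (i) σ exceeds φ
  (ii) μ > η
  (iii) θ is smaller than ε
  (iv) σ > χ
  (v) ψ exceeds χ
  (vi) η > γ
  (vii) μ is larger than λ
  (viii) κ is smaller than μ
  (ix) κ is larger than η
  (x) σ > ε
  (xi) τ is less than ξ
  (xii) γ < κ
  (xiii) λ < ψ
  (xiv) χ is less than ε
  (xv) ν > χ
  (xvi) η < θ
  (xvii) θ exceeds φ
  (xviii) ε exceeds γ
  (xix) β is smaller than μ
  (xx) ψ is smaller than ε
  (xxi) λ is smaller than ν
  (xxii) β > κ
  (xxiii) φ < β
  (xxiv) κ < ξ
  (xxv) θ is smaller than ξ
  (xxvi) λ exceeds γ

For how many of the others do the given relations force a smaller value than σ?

8

The elements the relations force below σ are χ, γ, λ, η, φ, θ, ψ, ε — no chain reaches any other.
That is 8.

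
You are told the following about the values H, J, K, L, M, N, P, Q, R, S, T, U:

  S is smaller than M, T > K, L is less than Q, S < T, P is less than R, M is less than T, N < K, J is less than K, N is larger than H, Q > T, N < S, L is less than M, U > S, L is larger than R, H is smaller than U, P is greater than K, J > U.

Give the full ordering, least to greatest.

Nothing is placed below H, so it is least; from there H < N; N < S; S < U; U < J; J < K; K < P; P < R; R < L; L < M; M < T; T < Q, each given directly.

H < N < S < U < J < K < P < R < L < M < T < Q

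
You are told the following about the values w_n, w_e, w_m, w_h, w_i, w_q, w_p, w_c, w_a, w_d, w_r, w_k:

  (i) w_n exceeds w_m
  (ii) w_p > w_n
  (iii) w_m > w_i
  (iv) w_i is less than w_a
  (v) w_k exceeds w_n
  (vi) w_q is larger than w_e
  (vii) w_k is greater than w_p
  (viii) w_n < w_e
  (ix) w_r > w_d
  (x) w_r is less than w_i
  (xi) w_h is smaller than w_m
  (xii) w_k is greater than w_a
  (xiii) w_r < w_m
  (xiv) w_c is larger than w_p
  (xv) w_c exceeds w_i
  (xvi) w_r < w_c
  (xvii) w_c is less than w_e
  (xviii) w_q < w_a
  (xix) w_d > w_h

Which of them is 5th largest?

Chaining the given pairs: w_h < w_d < w_r < w_i < w_m < w_n < w_p < w_c < w_e < w_q < w_a < w_k.
Counting 5 from the largest end gives w_c.

w_c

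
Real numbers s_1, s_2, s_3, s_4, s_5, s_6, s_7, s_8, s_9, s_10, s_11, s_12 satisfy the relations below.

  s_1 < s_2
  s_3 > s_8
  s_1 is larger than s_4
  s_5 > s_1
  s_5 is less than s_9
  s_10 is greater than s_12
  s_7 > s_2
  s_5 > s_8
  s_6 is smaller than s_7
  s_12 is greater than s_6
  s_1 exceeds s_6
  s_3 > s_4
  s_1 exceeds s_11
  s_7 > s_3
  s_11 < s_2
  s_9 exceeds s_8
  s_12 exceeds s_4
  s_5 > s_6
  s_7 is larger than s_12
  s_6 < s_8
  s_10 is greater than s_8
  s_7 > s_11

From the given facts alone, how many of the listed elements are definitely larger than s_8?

Directly above s_8: s_5, s_3, s_9, s_10.
One step further: s_7 (5 so far).
No other element is forced above s_8 by the given relations, so the count is 5.

5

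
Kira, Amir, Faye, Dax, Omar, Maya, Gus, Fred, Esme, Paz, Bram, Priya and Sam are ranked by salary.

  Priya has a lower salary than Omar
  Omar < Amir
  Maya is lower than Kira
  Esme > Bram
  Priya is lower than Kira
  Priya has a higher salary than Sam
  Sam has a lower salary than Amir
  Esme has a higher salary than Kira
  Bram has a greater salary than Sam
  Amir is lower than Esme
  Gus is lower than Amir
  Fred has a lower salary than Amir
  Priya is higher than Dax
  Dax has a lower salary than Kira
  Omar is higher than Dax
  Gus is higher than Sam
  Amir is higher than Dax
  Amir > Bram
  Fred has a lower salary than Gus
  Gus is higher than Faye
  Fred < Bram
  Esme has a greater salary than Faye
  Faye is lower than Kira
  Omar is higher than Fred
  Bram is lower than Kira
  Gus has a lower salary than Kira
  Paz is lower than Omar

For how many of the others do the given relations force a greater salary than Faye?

Directly above Faye: Gus, Kira, Esme.
One step further: Amir (4 so far).
No other element is forced above Faye by the given relations, so the count is 4.

4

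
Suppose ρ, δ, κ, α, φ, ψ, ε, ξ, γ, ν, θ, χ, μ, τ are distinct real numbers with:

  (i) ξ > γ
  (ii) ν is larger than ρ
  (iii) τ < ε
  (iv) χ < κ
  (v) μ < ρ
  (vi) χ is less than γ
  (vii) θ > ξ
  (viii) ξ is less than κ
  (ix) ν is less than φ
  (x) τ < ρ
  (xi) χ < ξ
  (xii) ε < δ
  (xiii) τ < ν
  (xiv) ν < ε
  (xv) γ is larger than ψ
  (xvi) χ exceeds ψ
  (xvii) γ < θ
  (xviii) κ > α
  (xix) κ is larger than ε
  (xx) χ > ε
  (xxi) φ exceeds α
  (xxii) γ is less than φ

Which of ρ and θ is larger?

θ

ρ < ν and ν < ε give ρ < ε.
Then ε < χ extends the chain to χ.
With χ < γ: ρ < ν < ε < χ < γ.
Then γ < ξ extends the chain to ξ.
With ξ < θ: ρ < ν < ε < χ < γ < ξ < θ.
So ρ < θ; θ is the larger of the two.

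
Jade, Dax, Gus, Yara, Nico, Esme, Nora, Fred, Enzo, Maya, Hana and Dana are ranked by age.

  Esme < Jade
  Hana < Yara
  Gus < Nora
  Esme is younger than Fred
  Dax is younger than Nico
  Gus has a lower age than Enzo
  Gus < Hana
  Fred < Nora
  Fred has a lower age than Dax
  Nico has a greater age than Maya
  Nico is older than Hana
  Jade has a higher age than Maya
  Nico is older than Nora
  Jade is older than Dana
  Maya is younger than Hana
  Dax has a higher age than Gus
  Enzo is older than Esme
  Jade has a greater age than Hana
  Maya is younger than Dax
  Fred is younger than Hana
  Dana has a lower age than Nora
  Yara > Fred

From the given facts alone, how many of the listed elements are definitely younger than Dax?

From Dax the given relations immediately reach Gus, Fred, Maya.
From those, Esme — 4 in total.
No other element is forced below Dax by the given relations, so the count is 4.

4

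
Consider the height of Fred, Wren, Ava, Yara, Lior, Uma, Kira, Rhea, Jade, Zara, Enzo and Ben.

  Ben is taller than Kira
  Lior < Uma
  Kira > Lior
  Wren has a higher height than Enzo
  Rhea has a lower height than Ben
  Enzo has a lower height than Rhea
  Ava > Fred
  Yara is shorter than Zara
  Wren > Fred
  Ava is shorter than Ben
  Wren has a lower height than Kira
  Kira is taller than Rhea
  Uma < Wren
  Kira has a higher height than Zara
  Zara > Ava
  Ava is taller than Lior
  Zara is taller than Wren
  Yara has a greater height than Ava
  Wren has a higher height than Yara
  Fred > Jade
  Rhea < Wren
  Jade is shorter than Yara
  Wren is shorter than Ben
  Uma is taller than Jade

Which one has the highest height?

Ben

Chaining downward from Ben: directly below it, Ava, Rhea, Wren, Kira; then Enzo, Lior, Uma, Fred, Yara, Zara; then Jade.
That covers every other element, and nothing is given above Ben, so Ben is the highest height.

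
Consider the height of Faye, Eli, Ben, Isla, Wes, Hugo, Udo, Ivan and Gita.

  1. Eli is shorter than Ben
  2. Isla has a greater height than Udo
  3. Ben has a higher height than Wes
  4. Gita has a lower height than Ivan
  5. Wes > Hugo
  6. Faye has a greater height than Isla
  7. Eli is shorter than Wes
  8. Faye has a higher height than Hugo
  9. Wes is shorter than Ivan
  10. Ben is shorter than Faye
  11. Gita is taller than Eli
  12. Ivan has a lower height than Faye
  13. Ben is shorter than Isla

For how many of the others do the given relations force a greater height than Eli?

Directly above Eli: Wes, Ben, Gita.
One step further: Isla, Ivan, Faye (6 so far).
No other element is forced above Eli by the given relations, so the count is 6.

6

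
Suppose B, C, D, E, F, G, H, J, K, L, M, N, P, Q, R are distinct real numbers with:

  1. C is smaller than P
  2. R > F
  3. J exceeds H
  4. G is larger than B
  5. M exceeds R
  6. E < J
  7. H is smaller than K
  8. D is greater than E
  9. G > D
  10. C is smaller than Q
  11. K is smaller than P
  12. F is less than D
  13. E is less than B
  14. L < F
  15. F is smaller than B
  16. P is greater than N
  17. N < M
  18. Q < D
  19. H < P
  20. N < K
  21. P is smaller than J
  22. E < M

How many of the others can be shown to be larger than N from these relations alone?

4

From N the given relations immediately reach K, M, P.
From those, J — 4 in total.
No other element is forced above N by the given relations, so the count is 4.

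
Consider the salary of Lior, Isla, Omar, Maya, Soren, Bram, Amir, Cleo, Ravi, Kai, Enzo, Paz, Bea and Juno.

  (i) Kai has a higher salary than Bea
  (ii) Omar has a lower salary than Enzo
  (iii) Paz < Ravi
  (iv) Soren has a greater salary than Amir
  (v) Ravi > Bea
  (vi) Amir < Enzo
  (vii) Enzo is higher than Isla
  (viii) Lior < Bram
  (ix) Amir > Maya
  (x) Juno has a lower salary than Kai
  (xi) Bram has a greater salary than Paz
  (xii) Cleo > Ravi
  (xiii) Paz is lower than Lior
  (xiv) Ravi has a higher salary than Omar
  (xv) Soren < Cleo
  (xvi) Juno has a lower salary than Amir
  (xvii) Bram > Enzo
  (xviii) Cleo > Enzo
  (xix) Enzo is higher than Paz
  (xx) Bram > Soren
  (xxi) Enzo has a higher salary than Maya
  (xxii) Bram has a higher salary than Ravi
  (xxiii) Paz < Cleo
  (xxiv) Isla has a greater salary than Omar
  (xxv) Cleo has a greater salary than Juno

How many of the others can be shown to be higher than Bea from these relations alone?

Directly above Bea: Ravi, Kai.
One step further: Cleo, Bram (4 so far).
No other element is forced above Bea by the given relations, so the count is 4.

4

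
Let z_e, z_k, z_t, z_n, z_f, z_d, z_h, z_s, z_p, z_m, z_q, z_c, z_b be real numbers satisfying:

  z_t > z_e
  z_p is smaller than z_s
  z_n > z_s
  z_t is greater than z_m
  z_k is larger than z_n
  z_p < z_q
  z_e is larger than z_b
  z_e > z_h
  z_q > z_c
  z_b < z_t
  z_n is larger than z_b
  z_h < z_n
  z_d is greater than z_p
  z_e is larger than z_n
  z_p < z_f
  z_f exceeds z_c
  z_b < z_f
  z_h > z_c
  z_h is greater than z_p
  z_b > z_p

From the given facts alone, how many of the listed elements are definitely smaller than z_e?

6

From z_e the given relations immediately reach z_h, z_b, z_n.
From those, z_p, z_c, z_s — 6 in total.
Nothing else is reachable below z_e; 6 in all.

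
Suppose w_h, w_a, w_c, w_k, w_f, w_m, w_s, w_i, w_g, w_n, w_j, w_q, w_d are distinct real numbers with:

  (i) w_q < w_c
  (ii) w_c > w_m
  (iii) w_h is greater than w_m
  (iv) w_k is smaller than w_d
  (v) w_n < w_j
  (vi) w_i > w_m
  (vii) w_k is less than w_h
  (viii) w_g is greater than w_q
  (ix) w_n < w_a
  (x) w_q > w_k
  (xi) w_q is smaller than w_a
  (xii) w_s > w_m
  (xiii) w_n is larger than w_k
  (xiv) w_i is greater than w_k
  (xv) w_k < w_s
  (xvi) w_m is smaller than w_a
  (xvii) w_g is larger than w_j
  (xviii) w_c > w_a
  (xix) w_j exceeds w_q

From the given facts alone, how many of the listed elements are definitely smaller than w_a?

4

Directly below w_a: w_m, w_q, w_n.
One step further: w_k (4 so far).
No other element is forced below w_a by the given relations, so the count is 4.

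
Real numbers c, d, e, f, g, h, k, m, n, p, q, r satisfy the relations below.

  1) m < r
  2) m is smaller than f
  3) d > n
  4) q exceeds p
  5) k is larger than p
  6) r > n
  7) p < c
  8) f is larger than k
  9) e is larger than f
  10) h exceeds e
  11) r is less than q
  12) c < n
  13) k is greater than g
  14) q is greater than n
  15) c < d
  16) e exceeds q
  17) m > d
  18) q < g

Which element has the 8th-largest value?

The consecutive relations fix a unique order: p < c < n < d < m < r < q < g < k < f < e < h.
The 8th largest is m.

m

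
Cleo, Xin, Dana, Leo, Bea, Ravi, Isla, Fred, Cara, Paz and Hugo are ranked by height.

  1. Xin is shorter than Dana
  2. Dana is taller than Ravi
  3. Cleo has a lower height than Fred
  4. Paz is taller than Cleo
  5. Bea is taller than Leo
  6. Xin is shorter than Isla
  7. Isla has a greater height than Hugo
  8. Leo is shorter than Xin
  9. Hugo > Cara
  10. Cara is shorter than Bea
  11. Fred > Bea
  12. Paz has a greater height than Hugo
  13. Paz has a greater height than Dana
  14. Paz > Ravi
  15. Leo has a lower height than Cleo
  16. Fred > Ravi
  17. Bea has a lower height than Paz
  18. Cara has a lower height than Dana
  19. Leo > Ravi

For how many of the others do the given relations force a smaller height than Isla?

5

From Isla the given relations immediately reach Xin, Hugo.
From those, Cara, Leo — 4 in total.
From those, Ravi — 5 in total.
No other element is forced below Isla by the given relations, so the count is 5.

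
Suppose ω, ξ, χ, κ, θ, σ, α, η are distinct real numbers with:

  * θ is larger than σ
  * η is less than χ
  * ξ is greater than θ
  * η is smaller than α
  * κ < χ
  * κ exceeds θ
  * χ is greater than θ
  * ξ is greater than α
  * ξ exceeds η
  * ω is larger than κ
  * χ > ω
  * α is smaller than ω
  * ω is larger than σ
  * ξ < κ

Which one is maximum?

σ is not greatest since σ < ω; η is not greatest since η < ξ; θ is not greatest since θ < ξ; α is not greatest since α < ξ; ξ is not greatest since ξ < κ; κ is not greatest since κ < χ; ω is not greatest since ω < χ.
Only χ has nothing above it, so χ is the maximum.

χ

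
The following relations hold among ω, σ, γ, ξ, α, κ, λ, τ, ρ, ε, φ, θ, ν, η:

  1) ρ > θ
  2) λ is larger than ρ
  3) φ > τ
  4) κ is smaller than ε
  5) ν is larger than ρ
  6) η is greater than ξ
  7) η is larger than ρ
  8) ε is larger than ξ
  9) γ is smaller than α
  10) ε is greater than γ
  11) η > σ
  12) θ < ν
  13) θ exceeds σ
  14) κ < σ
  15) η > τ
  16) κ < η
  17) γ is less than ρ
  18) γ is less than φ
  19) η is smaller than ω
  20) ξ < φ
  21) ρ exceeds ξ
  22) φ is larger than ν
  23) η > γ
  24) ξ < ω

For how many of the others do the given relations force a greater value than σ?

7

From σ the given relations immediately reach θ, η.
From those, ρ, ν, ω — 5 in total.
From those, φ, λ — 7 in total.
No other element is forced above σ by the given relations, so the count is 7.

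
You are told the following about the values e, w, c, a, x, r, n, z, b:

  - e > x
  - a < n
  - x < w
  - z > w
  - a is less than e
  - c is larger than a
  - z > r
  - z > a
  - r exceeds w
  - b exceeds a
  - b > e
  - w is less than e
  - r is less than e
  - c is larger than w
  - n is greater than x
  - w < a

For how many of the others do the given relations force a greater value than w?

7

From w the given relations immediately reach a, c, r, e, z.
From those, n, b — 7 in total.
No other element is forced above w by the given relations, so the count is 7.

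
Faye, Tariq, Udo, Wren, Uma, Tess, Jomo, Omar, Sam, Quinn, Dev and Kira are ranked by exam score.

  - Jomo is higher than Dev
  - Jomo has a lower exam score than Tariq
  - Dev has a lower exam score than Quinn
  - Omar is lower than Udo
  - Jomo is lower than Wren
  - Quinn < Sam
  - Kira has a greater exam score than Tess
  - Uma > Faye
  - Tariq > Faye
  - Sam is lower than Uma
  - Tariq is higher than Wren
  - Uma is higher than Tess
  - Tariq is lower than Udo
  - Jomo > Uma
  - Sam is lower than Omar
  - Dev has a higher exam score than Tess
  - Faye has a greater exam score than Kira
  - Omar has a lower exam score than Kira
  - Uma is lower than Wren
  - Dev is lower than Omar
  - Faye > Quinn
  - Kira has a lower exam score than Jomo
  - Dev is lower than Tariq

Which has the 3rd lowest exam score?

Quinn

Chaining the given pairs: Tess < Dev < Quinn < Sam < Omar < Kira < Faye < Uma < Jomo < Wren < Tariq < Udo.
The 3rd smallest is Quinn.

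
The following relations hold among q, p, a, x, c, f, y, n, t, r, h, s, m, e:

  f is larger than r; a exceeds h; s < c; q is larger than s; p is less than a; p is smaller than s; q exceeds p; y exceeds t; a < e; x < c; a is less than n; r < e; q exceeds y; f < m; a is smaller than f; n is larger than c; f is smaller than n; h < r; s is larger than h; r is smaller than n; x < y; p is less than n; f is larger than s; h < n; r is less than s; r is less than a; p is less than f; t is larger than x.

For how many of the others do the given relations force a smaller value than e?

From e the given relations immediately reach r, a.
From those, h, p — 4 in total.
Nothing else is reachable below e; 4 in all.

4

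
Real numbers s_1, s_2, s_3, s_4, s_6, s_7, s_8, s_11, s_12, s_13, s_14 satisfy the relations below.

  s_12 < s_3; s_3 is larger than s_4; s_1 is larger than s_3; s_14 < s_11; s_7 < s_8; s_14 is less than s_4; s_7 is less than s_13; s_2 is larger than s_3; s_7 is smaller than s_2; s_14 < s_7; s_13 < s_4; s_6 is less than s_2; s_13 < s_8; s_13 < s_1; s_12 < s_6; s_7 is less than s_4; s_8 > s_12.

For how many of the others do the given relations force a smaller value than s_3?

5

Directly below s_3: s_12, s_4.
One step further: s_14, s_7, s_13 (5 so far).
Nothing else is reachable below s_3; 5 in all.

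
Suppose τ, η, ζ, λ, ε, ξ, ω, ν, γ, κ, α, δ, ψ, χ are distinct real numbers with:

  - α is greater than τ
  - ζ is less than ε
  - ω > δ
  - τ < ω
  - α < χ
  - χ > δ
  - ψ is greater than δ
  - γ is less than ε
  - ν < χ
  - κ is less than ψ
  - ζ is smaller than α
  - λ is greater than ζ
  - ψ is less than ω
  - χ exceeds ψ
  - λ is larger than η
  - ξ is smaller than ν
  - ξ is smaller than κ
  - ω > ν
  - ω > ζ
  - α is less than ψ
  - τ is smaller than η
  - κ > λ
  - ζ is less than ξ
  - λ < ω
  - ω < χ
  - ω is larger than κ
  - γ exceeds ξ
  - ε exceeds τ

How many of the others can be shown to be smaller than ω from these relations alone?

Directly below ω: τ, ζ, λ, κ, ν, δ, ψ.
One step further: ξ, η, α (10 so far).
No other element is forced below ω by the given relations, so the count is 10.

10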